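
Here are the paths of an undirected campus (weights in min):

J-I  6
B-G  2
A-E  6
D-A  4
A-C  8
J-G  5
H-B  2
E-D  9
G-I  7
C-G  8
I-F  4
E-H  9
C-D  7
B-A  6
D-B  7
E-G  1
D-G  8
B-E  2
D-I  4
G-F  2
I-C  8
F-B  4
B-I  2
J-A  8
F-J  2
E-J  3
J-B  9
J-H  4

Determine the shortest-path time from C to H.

12 min

Enumerating some paths:
C → G → B → H: 8+2+2 = 12
C → D → I → B → H: 7+4+2+2 = 15
C → G → E → B → H: 8+1+2+2 = 13
Cheapest is C → G → B → H at 12 min.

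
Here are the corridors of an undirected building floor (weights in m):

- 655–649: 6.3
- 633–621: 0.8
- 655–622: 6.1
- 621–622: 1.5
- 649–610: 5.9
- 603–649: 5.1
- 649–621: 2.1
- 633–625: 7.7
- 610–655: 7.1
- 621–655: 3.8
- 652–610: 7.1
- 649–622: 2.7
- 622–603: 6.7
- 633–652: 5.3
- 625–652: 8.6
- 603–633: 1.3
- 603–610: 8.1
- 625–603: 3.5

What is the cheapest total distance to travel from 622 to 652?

7.6 m

Candidate routes:
622 → 621 → 633 → 652: 1.5+0.8+5.3 = 7.6
622 → 649 → 621 → 633 → 652: 2.7+2.1+0.8+5.3 = 10.9
622 → 603 → 633 → 652: 6.7+1.3+5.3 = 13.3
The minimum is 7.6 m via 622 → 621 → 633 → 652.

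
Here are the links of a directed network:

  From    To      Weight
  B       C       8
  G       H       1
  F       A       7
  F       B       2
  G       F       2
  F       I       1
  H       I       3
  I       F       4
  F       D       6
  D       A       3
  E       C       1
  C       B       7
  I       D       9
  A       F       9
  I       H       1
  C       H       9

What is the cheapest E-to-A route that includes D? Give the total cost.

Best E to D: E–C–H–I–D costing 22
Shortest D→A: D–A = 3
Total via D: 22 + 3 = 25.

25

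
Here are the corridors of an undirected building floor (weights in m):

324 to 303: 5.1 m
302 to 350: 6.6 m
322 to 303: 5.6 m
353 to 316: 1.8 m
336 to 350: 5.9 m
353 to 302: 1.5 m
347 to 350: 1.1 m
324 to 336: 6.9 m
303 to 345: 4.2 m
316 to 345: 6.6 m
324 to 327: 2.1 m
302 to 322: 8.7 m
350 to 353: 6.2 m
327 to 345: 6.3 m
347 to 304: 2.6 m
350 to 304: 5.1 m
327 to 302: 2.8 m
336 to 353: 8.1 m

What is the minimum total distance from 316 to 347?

Enumerating some paths:
316 → 353 → 350 → 304 → 347: 1.8+6.2+5.1+2.6 = 15.7
316 → 353 → 350 → 347: 1.8+6.2+1.1 = 9.1
316 → 353 → 302 → 350 → 347: 1.8+1.5+6.6+1.1 = 11
316 → 353 → 336 → 350 → 347: 1.8+8.1+5.9+1.1 = 16.9
Cheapest is 316 → 353 → 350 → 347 at 9.1 m.

9.1 m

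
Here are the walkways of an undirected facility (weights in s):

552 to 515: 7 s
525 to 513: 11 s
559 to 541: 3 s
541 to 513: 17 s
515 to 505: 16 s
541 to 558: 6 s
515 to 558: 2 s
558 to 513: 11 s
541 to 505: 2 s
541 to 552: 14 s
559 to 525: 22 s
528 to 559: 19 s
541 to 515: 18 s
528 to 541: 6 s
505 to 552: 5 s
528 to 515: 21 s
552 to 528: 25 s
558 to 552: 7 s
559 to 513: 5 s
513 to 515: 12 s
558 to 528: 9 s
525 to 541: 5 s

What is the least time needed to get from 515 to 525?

13 s

Running Dijkstra from 515:
515: 0
558: 2  (via 515)
552: 7  (via 515)
541: 8  (via 558)
505: 10  (via 541)
559: 11  (via 541)
528: 11  (via 558)
513: 12  (via 515)
525: 13  (via 541)
Shortest route: 515–558–541–525 = 13 s.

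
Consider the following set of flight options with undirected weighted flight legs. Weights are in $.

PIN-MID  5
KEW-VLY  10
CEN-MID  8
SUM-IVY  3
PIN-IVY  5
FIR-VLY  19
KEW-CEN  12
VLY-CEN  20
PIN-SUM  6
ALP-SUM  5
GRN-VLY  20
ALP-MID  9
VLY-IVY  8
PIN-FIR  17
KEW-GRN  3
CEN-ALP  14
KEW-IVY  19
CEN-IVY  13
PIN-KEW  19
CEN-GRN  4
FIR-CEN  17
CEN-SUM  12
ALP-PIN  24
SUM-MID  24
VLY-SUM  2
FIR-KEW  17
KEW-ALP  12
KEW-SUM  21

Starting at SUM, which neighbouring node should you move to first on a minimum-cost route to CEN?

CEN

Enumerating some paths:
SUM → ALP → CEN: 5+14 = 19
SUM → IVY → CEN: 3+13 = 16
SUM → PIN → MID → CEN: 6+5+8 = 19
SUM → CEN: 12 = 12
The minimum is $12 via SUM → CEN.
So from SUM the first move is to CEN.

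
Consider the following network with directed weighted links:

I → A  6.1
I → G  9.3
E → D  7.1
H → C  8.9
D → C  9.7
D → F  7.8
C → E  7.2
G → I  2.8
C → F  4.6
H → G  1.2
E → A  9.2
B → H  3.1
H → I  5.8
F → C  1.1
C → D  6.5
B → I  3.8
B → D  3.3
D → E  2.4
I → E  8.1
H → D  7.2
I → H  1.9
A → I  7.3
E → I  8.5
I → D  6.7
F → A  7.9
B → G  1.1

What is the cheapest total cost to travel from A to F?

Running Dijkstra from A:
A: 0
I: 7.3  (via A)
H: 9.2  (via I)
G: 10.4  (via H)
D: 14  (via I)
E: 15.4  (via I)
C: 18.1  (via H)
F: 21.8  (via D)
Shortest route: A → I → D → F = 21.8.

21.8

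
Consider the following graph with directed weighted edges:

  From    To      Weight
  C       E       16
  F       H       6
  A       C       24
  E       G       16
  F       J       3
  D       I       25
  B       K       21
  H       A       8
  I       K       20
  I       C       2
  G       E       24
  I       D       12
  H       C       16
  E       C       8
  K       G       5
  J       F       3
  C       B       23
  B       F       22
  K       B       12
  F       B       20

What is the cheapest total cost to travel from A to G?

56

Compare a few routes:
A → C → B → K → G: 24+23+21+5 = 73
A → C → E → G: 24+16+16 = 56
Cheapest is A → C → E → G at 56.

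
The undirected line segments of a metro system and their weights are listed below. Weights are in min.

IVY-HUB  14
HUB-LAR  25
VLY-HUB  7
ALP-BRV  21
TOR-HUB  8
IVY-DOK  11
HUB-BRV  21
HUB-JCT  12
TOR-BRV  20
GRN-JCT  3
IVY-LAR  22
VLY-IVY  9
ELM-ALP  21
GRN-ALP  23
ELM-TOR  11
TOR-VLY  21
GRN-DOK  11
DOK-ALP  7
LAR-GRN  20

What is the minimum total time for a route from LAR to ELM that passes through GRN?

54 min

Best LAR to GRN: LAR → GRN costing 20
Shortest GRN→ELM: GRN → JCT → HUB → TOR → ELM = 34
Total via GRN: 20 + 34 = 54 min.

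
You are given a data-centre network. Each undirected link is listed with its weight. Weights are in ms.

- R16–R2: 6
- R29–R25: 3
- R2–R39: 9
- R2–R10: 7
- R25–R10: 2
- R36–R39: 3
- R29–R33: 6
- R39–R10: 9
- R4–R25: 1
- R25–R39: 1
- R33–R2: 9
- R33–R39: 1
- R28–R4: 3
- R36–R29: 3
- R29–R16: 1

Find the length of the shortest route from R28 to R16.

Compare a few routes:
R28 → R4 → R25 → R39 → R36 → R29 → R16: 3+1+1+3+3+1 = 12
R28 → R4 → R25 → R29 → R16: 3+1+3+1 = 8
The minimum is 8 ms via R28 → R4 → R25 → R29 → R16.

8 ms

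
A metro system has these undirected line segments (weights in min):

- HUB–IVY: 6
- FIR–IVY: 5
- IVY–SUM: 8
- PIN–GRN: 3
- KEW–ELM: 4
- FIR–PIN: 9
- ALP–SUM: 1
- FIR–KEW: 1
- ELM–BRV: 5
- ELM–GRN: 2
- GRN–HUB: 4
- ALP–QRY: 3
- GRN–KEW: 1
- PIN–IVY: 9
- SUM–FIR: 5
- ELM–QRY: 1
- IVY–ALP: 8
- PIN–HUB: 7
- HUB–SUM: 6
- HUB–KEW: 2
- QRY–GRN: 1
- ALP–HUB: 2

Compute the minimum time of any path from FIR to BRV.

Settle nodes by increasing distance from FIR:
FIR: 0
KEW: 1  (via FIR)
GRN: 2  (via KEW)
QRY: 3  (via GRN)
HUB: 3  (via KEW)
ELM: 4  (via GRN)
IVY: 5  (via FIR)
SUM: 5  (via FIR)
ALP: 5  (via HUB)
PIN: 5  (via GRN)
BRV: 9  (via ELM)
Shortest route: FIR → KEW → GRN → ELM → BRV = 9 min.

9 min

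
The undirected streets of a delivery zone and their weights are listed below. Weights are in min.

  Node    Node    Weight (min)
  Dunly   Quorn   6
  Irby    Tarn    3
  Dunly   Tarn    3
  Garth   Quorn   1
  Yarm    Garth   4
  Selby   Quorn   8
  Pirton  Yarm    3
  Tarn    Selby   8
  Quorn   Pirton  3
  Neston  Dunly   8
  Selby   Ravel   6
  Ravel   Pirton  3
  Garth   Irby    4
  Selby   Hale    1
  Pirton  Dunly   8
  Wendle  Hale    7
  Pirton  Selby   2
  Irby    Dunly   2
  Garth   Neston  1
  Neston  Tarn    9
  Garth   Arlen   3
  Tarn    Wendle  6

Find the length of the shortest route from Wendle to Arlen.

16 min

Settle nodes by increasing distance from Wendle:
Wendle: 0
Tarn: 6  (via Wendle)
Hale: 7  (via Wendle)
Selby: 8  (via Hale)
Irby: 9  (via Tarn)
Dunly: 9  (via Tarn)
Pirton: 10  (via Selby)
Ravel: 13  (via Pirton)
Garth: 13  (via Irby)
Quorn: 13  (via Pirton)
Yarm: 13  (via Pirton)
Neston: 14  (via Garth)
Arlen: 16  (via Garth)
Shortest route: Wendle–Tarn–Irby–Garth–Arlen = 16 min.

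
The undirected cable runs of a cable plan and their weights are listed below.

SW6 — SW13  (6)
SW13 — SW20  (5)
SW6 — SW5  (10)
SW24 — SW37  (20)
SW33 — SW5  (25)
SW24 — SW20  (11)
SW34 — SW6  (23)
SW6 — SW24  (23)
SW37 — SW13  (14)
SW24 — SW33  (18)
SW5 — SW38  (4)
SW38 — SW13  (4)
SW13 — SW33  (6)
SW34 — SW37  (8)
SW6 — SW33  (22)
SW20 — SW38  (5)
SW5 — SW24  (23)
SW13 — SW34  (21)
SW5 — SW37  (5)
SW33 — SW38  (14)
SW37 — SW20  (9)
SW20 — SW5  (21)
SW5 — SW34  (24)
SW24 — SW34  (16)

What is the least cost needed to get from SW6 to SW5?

10

Candidate routes:
SW6 - SW13 - SW38 - SW5: 6+4+4 = 14
SW6 - SW5: 10 = 10
The minimum is 10 via SW6 - SW5.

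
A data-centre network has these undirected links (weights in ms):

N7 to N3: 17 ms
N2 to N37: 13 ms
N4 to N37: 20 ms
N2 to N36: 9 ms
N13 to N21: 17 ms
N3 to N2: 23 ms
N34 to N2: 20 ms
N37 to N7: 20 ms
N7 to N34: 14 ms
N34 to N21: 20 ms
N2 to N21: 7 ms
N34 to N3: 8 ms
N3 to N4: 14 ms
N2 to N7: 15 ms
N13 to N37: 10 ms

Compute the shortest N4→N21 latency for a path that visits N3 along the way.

Shortest N4→N3: N4 → N3 = 14
Best N3 to N21: N3 → N34 → N21 costing 28
Total via N3: 14 + 28 = 42 ms.

42 ms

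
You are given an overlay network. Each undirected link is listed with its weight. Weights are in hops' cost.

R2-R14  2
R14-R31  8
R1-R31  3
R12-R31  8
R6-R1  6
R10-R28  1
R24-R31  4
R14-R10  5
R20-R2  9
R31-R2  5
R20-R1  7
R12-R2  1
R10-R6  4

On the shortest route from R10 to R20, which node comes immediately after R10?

R14

Candidate routes:
R10 - R6 - R1 - R20: 4+6+7 = 17
R10 - R14 - R2 - R20: 5+2+9 = 16
R10 - R14 - R2 - R31 - R1 - R20: 5+2+5+3+7 = 22
Cheapest is R10 - R14 - R2 - R20 at 16 hops' cost.
So from R10 the first move is to R14.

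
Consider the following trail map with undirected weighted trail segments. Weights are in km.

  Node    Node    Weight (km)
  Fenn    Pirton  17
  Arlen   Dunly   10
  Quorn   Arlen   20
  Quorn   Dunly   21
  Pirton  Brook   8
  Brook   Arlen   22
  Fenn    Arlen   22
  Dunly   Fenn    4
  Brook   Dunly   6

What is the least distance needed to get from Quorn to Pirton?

35 km

Enumerating some paths:
Quorn - Arlen - Dunly - Brook - Pirton: 20+10+6+8 = 44
Quorn - Dunly - Fenn - Pirton: 21+4+17 = 42
Quorn - Arlen - Brook - Pirton: 20+22+8 = 50
Quorn - Dunly - Brook - Pirton: 21+6+8 = 35
Cheapest is Quorn - Dunly - Brook - Pirton at 35 km.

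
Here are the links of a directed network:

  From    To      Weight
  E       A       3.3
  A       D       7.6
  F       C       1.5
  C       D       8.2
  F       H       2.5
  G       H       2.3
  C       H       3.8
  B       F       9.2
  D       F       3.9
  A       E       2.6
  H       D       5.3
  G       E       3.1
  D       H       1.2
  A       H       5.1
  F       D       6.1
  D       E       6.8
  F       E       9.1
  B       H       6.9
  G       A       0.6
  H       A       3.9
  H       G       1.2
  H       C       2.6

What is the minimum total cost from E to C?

11

Enumerating some paths:
E–A–D–H–C: 3.3+7.6+1.2+2.6 = 14.7
E–A–D–F–C: 3.3+7.6+3.9+1.5 = 16.3
E–A–H–D–F–C: 3.3+5.1+5.3+3.9+1.5 = 19.1
E–A–H–C: 3.3+5.1+2.6 = 11
Cheapest is E–A–H–C at 11.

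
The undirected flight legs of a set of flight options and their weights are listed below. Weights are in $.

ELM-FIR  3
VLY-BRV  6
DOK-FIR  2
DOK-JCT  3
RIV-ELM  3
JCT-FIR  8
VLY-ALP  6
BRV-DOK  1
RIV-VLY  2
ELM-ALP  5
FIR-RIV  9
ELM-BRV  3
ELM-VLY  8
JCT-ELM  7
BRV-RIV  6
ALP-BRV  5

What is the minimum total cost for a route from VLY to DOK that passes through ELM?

$9

Shortest VLY→ELM: VLY → RIV → ELM = 5
Shortest ELM→DOK: ELM → BRV → DOK = 4
Total via ELM: 5 + 4 = $9.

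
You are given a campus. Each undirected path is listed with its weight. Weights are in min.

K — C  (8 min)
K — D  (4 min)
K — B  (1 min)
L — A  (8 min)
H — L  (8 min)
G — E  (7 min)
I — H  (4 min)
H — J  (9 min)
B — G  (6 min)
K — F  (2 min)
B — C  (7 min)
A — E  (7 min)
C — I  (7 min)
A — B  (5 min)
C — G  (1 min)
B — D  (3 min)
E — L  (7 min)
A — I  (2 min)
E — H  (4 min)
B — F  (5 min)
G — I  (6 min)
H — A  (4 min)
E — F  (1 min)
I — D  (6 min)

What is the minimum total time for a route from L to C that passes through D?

24 min

Shortest L→D: L → E → F → K → D = 14
Shortest D→C: D → B → C = 10
Total via D: 14 + 10 = 24 min.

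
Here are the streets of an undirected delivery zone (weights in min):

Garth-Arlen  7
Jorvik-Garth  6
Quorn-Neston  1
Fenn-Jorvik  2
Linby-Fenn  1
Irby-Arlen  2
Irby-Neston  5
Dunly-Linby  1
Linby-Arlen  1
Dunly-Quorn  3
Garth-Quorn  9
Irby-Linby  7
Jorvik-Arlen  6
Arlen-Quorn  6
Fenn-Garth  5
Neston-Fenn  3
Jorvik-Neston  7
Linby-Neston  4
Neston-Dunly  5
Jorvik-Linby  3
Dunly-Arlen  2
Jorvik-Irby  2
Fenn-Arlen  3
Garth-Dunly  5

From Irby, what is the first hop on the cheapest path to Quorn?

Neston

Candidate routes:
Irby–Neston–Quorn: 5+1 = 6
Irby–Arlen–Linby–Dunly–Quorn: 2+1+1+3 = 7
Irby–Arlen–Dunly–Quorn: 2+2+3 = 7
The minimum is 6 min via Irby–Neston–Quorn.
So from Irby the first move is to Neston.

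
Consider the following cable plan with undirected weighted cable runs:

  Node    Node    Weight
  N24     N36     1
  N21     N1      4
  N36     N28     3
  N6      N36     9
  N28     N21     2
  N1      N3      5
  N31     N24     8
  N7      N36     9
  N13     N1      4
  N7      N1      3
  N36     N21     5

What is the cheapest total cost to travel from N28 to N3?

Enumerating some paths:
N28 - N36 - N21 - N1 - N3: 3+5+4+5 = 17
N28 - N36 - N7 - N1 - N3: 3+9+3+5 = 20
N28 - N21 - N1 - N3: 2+4+5 = 11
The minimum is 11 via N28 - N21 - N1 - N3.

11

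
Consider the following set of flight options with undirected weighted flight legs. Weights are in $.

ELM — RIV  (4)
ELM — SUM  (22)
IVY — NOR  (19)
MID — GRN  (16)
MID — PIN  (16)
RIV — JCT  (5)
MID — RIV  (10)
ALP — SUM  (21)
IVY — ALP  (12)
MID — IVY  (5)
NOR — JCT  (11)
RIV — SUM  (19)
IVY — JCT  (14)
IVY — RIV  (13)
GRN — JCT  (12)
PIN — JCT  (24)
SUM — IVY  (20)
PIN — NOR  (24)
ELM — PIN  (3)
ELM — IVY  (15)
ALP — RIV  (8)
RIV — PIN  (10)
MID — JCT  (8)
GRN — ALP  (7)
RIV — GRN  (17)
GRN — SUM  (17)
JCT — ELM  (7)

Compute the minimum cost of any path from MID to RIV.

Shortest distances from MID:
MID: 0
IVY: 5  (via MID)
JCT: 8  (via MID)
RIV: 10  (via MID)
Shortest route: MID → RIV = $10.

$10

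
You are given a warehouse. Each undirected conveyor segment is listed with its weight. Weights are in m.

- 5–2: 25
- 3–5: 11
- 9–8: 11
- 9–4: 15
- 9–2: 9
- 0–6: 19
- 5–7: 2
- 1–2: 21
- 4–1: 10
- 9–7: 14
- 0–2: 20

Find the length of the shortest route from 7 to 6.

Enumerating some paths:
7 → 9 → 4 → 1 → 2 → 0 → 6: 14+15+10+21+20+19 = 99
7 → 5 → 2 → 0 → 6: 2+25+20+19 = 66
7 → 9 → 2 → 0 → 6: 14+9+20+19 = 62
The minimum is 62 m via 7 → 9 → 2 → 0 → 6.

62 m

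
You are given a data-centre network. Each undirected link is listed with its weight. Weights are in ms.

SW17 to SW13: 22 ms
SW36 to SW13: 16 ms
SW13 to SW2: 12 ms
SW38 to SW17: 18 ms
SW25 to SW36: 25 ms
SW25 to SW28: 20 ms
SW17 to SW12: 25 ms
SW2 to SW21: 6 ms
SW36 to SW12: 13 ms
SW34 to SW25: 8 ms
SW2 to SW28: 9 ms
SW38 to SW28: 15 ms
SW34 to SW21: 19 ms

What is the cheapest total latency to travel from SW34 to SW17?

Settle nodes by increasing distance from SW34:
SW34: 0
SW25: 8  (via SW34)
SW21: 19  (via SW34)
SW2: 25  (via SW21)
SW28: 28  (via SW25)
SW36: 33  (via SW25)
SW13: 37  (via SW2)
SW38: 43  (via SW28)
SW12: 46  (via SW36)
SW17: 59  (via SW13)
Shortest route: SW34–SW21–SW2–SW13–SW17 = 59 ms.

59 ms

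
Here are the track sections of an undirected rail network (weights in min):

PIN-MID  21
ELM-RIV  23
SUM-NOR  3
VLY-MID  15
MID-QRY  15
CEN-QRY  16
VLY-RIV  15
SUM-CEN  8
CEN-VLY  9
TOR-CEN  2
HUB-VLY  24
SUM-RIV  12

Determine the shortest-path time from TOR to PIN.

Compare a few routes:
TOR–CEN–QRY–MID–PIN: 2+16+15+21 = 54
TOR–CEN–VLY–MID–PIN: 2+9+15+21 = 47
Cheapest is TOR–CEN–VLY–MID–PIN at 47 min.

47 min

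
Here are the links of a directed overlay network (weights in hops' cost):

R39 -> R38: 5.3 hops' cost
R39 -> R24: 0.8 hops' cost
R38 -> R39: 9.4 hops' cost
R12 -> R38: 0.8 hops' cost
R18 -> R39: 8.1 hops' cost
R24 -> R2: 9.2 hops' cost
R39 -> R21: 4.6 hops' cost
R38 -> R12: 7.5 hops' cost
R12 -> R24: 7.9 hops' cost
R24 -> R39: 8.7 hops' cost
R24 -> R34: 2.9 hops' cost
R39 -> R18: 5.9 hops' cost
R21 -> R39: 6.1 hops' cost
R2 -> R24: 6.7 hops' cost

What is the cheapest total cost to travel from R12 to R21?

14.8 hops' cost

Running Dijkstra from R12:
R12: 0
R38: 0.8  (via R12)
R24: 7.9  (via R12)
R39: 10.2  (via R38)
R34: 10.8  (via R24)
R21: 14.8  (via R39)
Shortest route: R12 → R38 → R39 → R21 = 14.8 hops' cost.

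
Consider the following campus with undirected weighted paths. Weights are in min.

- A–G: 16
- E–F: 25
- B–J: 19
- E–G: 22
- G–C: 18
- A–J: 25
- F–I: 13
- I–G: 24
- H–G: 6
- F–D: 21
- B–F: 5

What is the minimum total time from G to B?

Compare a few routes:
G–E–F–B: 22+25+5 = 52
G–A–J–B: 16+25+19 = 60
G–I–F–B: 24+13+5 = 42
Cheapest is G–I–F–B at 42 min.

42 min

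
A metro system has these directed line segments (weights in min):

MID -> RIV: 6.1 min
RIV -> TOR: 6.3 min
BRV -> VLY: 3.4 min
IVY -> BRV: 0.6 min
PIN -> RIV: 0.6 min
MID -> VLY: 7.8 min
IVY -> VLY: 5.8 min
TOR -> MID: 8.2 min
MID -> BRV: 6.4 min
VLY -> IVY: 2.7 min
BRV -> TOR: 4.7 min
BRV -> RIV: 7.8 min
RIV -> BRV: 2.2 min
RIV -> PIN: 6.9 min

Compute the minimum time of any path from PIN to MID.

Shortest distances from PIN:
PIN: 0
RIV: 0.6  (via PIN)
BRV: 2.8  (via RIV)
VLY: 6.2  (via BRV)
TOR: 6.9  (via RIV)
IVY: 8.9  (via VLY)
MID: 15.1  (via TOR)
Shortest route: PIN → RIV → TOR → MID = 15.1 min.

15.1 min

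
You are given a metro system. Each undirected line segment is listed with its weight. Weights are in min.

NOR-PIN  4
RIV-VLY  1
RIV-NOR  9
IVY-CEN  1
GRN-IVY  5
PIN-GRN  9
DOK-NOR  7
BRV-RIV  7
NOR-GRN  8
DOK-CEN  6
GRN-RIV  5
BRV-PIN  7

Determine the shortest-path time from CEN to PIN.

15 min

Enumerating some paths:
CEN–IVY–GRN–PIN: 1+5+9 = 15
CEN–DOK–NOR–PIN: 6+7+4 = 17
The minimum is 15 min via CEN–IVY–GRN–PIN.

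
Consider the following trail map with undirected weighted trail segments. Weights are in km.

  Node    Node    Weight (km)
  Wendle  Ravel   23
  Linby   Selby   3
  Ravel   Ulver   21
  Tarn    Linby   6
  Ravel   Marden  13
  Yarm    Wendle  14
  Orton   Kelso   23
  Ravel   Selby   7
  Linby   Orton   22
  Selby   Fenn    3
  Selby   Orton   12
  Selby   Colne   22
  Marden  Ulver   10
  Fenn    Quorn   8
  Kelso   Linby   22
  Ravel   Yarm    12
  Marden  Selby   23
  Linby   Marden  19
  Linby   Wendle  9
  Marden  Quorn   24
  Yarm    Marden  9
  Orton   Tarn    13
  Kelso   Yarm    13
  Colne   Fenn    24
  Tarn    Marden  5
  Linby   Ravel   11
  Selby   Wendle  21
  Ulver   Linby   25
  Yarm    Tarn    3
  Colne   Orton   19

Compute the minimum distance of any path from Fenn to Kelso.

28 km

Settle nodes by increasing distance from Fenn:
Fenn: 0
Selby: 3  (via Fenn)
Linby: 6  (via Selby)
Quorn: 8  (via Fenn)
Ravel: 10  (via Selby)
Tarn: 12  (via Linby)
Wendle: 15  (via Linby)
Orton: 15  (via Selby)
Yarm: 15  (via Tarn)
Marden: 17  (via Tarn)
Colne: 24  (via Fenn)
Ulver: 27  (via Marden)
Kelso: 28  (via Linby)
Shortest route: Fenn → Selby → Linby → Kelso = 28 km.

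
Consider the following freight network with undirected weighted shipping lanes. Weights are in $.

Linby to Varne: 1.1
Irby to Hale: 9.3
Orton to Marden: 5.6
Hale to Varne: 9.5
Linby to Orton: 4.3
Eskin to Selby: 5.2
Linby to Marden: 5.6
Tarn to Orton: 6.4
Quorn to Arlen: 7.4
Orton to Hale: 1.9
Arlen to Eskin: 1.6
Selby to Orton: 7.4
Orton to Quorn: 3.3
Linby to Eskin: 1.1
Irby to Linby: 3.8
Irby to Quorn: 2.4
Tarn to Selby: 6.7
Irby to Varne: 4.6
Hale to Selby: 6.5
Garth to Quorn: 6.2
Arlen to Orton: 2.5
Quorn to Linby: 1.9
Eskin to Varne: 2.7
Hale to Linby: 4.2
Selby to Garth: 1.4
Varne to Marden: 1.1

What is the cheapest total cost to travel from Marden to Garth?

$9.9

Shortest distances from Marden:
Marden: 0
Varne: 1.1  (via Marden)
Linby: 2.2  (via Varne)
Eskin: 3.3  (via Linby)
Quorn: 4.1  (via Linby)
Arlen: 4.9  (via Eskin)
Orton: 5.6  (via Marden)
Irby: 5.7  (via Varne)
Hale: 6.4  (via Linby)
Selby: 8.5  (via Eskin)
Garth: 9.9  (via Selby)
Shortest route: Marden–Varne–Linby–Eskin–Selby–Garth = $9.9.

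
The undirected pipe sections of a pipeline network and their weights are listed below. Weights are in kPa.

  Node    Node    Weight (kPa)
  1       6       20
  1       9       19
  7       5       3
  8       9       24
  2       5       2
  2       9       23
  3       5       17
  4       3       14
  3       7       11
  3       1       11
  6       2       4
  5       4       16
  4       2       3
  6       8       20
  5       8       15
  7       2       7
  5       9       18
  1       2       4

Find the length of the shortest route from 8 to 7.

18 kPa

Compare a few routes:
8 → 5 → 7: 15+3 = 18
8 → 6 → 2 → 5 → 7: 20+4+2+3 = 29
8 → 5 → 2 → 7: 15+2+7 = 24
8 → 6 → 2 → 7: 20+4+7 = 31
The minimum is 18 kPa via 8 → 5 → 7.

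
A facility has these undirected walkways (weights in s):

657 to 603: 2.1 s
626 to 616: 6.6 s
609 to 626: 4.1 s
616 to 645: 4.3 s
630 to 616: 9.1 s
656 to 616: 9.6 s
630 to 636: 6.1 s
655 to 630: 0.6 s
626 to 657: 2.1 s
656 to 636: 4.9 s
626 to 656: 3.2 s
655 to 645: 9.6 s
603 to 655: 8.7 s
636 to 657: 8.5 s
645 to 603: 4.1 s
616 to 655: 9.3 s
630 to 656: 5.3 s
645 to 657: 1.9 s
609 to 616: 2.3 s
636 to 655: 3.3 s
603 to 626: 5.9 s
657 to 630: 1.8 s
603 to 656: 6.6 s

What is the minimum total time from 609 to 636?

Settle nodes by increasing distance from 609:
609: 0
616: 2.3  (via 609)
626: 4.1  (via 609)
657: 6.2  (via 626)
645: 6.6  (via 616)
656: 7.3  (via 626)
630: 8  (via 657)
603: 8.3  (via 657)
655: 8.6  (via 630)
636: 11.9  (via 655)
Shortest route: 609 → 626 → 657 → 630 → 655 → 636 = 11.9 s.

11.9 s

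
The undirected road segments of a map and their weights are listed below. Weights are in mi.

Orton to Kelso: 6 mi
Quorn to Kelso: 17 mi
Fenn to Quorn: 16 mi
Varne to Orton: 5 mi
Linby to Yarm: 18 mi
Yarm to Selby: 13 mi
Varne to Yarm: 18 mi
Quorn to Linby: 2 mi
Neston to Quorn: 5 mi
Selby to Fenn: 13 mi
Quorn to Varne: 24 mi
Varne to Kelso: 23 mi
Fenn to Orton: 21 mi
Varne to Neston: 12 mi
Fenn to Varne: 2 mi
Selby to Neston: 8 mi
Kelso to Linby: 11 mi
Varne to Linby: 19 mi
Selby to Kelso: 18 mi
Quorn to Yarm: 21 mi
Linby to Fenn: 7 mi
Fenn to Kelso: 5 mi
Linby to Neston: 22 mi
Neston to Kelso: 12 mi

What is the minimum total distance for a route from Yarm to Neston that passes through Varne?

30 mi

Best Yarm to Varne: Yarm–Varne costing 18
Shortest Varne→Neston: Varne–Neston = 12
Total via Varne: 18 + 12 = 30 mi.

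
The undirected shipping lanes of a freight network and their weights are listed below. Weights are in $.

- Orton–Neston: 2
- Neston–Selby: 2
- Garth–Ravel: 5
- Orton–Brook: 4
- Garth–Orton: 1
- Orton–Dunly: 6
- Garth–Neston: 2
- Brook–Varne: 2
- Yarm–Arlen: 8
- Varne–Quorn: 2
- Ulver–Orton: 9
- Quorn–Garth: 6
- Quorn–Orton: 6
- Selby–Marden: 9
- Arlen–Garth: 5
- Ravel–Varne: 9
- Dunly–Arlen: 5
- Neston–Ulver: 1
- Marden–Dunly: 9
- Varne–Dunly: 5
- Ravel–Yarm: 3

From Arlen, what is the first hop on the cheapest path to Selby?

Garth

Enumerating some paths:
Arlen → Garth → Orton → Neston → Selby: 5+1+2+2 = 10
Arlen → Dunly → Orton → Neston → Selby: 5+6+2+2 = 15
Arlen → Garth → Neston → Selby: 5+2+2 = 9
The minimum is $9 via Arlen → Garth → Neston → Selby.
So from Arlen the first move is to Garth.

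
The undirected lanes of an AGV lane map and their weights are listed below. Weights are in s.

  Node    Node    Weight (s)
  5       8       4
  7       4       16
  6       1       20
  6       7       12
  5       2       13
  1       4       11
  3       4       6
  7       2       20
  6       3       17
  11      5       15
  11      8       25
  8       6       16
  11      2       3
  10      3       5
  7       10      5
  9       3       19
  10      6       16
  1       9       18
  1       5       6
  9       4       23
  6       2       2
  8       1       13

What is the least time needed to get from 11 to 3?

22 s

Settle nodes by increasing distance from 11:
11: 0
2: 3  (via 11)
6: 5  (via 2)
5: 15  (via 11)
7: 17  (via 6)
8: 19  (via 5)
1: 21  (via 5)
10: 21  (via 6)
3: 22  (via 6)
Shortest route: 11 → 2 → 6 → 3 = 22 s.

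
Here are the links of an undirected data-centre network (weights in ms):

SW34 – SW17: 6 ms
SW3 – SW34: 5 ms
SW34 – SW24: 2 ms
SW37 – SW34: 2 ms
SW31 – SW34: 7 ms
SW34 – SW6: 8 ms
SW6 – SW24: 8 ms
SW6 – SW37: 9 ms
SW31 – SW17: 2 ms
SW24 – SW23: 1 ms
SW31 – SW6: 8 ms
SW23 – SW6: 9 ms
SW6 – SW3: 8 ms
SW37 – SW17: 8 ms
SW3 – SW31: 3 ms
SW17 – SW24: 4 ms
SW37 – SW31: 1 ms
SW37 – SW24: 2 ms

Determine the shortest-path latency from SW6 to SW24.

Running Dijkstra from SW6:
SW6: 0
SW3: 8  (via SW6)
SW34: 8  (via SW6)
SW24: 8  (via SW6)
Shortest route: SW6–SW24 = 8 ms.

8 ms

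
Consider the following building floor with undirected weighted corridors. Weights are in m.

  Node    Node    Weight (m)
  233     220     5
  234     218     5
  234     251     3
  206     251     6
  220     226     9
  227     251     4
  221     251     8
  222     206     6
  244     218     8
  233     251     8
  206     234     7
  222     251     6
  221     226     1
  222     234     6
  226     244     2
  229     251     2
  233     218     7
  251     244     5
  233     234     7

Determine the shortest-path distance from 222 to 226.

Candidate routes:
222 → 251 → 244 → 226: 6+5+2 = 13
222 → 251 → 221 → 226: 6+8+1 = 15
222 → 234 → 251 → 244 → 226: 6+3+5+2 = 16
222 → 234 → 251 → 221 → 226: 6+3+8+1 = 18
The minimum is 13 m via 222 → 251 → 244 → 226.

13 m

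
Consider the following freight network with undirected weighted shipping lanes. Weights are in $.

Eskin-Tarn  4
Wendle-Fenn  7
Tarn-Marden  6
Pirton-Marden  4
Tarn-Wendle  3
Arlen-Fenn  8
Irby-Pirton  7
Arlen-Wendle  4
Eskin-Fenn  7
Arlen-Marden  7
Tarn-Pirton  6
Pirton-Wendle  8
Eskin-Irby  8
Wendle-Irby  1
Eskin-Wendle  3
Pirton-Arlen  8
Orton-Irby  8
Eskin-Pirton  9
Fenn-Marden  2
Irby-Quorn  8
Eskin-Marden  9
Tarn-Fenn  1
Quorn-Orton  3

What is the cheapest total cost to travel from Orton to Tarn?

$12

Compare a few routes:
Orton - Quorn - Irby - Wendle - Tarn: 3+8+1+3 = 15
Orton - Irby - Wendle - Tarn: 8+1+3 = 12
Cheapest is Orton - Irby - Wendle - Tarn at $12.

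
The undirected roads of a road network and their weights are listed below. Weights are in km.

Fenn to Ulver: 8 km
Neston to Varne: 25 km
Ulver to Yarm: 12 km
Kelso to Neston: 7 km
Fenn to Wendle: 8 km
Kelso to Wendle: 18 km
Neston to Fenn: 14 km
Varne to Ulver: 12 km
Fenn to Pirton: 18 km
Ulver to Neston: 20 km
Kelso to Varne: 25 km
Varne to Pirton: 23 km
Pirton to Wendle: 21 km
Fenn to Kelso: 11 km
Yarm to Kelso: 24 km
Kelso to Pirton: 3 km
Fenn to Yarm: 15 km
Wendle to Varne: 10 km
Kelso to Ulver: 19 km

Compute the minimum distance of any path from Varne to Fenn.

Candidate routes:
Varne–Ulver–Fenn: 12+8 = 20
Varne–Wendle–Fenn: 10+8 = 18
The minimum is 18 km via Varne–Wendle–Fenn.

18 km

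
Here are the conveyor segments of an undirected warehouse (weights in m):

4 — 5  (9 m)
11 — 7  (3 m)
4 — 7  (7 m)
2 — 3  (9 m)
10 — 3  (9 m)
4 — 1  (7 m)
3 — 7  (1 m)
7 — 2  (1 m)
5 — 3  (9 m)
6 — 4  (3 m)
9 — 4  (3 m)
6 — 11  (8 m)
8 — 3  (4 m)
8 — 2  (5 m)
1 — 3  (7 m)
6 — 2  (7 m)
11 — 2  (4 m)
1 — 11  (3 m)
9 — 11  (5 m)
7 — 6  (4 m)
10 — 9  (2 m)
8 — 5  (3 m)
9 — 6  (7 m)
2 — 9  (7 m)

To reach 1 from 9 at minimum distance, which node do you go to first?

11

Compare a few routes:
9 - 2 - 11 - 1: 7+4+3 = 14
9 - 11 - 1: 5+3 = 8
9 - 4 - 1: 3+7 = 10
9 - 2 - 7 - 11 - 1: 7+1+3+3 = 14
The minimum is 8 m via 9 - 11 - 1.
So from 9 the first move is to 11.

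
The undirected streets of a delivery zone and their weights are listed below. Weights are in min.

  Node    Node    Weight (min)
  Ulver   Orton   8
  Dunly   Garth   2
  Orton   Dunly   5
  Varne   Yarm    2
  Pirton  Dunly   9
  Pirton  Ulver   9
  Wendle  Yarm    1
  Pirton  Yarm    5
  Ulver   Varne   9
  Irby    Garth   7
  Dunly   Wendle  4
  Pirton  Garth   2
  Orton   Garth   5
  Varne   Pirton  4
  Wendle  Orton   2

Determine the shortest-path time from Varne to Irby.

13 min

Shortest distances from Varne:
Varne: 0
Yarm: 2  (via Varne)
Wendle: 3  (via Yarm)
Pirton: 4  (via Varne)
Orton: 5  (via Wendle)
Garth: 6  (via Pirton)
Dunly: 7  (via Wendle)
Ulver: 9  (via Varne)
Irby: 13  (via Garth)
Shortest route: Varne → Pirton → Garth → Irby = 13 min.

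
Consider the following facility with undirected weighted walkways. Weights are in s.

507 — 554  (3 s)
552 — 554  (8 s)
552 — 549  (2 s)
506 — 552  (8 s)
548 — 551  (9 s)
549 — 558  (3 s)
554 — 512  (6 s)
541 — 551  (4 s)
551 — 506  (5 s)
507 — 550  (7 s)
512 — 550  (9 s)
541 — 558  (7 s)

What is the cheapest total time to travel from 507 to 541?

Enumerating some paths:
507 → 554 → 552 → 506 → 551 → 541: 3+8+8+5+4 = 28
507 → 550 → 512 → 554 → 552 → 506 → 551 → 541: 7+9+6+8+8+5+4 = 47
507 → 550 → 512 → 554 → 552 → 549 → 558 → 541: 7+9+6+8+2+3+7 = 42
507 → 554 → 552 → 549 → 558 → 541: 3+8+2+3+7 = 23
Cheapest is 507 → 554 → 552 → 549 → 558 → 541 at 23 s.

23 s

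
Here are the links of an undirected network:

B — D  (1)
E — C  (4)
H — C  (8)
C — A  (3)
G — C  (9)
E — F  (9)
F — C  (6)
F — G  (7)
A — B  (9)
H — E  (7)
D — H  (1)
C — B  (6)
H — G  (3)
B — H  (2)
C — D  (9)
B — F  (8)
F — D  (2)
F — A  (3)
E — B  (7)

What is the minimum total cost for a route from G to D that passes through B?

Best G to B: G–H–B costing 5
Best B to D: B–D costing 1
Total via B: 5 + 1 = 6.

6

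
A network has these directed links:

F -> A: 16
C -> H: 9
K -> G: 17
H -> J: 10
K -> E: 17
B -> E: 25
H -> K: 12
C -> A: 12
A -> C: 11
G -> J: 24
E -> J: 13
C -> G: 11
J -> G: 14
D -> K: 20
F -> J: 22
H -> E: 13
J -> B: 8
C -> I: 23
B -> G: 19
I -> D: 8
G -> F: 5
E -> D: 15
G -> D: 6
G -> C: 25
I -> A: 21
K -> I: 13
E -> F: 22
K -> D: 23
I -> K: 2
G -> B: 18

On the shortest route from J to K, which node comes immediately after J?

G

Compare a few routes:
J–B–G–D–K: 8+19+6+20 = 53
J–G–D–K: 14+6+20 = 40
Cheapest is J–G–D–K at 40.
So from J the first move is to G.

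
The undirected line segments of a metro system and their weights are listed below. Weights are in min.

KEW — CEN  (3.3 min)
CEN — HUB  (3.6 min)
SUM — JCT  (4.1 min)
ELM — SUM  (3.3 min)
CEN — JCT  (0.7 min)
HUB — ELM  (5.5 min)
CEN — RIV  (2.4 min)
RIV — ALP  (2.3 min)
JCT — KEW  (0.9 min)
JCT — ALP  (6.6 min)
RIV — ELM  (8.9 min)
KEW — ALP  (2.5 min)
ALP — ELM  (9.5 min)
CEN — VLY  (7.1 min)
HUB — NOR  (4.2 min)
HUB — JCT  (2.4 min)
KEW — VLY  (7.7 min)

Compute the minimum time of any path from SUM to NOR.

Compare a few routes:
SUM–JCT–HUB–NOR: 4.1+2.4+4.2 = 10.7
SUM–JCT–CEN–HUB–NOR: 4.1+0.7+3.6+4.2 = 12.6
The minimum is 10.7 min via SUM–JCT–HUB–NOR.

10.7 min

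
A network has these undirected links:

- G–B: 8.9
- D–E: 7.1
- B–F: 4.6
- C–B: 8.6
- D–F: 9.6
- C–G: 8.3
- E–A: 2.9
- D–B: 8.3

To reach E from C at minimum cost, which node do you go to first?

B

Compare a few routes:
C–G–B–D–E: 8.3+8.9+8.3+7.1 = 32.6
C–B–D–E: 8.6+8.3+7.1 = 24
C–B–F–D–E: 8.6+4.6+9.6+7.1 = 29.9
Cheapest is C–B–D–E at 24.
So from C the first move is to B.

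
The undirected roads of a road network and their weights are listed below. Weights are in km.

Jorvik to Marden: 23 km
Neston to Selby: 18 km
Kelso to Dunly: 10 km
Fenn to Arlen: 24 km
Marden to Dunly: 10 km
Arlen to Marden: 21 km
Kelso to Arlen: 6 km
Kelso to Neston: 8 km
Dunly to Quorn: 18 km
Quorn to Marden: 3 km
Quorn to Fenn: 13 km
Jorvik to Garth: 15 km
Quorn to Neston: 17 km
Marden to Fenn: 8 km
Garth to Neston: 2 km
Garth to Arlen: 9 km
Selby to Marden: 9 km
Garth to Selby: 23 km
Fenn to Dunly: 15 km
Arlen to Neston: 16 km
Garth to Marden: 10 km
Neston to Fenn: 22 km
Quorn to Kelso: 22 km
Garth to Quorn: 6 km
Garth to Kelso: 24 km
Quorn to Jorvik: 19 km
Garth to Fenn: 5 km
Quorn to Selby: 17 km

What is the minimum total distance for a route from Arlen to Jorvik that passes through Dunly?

Best Arlen to Dunly: Arlen → Kelso → Dunly costing 16
Best Dunly to Jorvik: Dunly → Marden → Quorn → Jorvik costing 32
Total via Dunly: 16 + 32 = 48 km.

48 km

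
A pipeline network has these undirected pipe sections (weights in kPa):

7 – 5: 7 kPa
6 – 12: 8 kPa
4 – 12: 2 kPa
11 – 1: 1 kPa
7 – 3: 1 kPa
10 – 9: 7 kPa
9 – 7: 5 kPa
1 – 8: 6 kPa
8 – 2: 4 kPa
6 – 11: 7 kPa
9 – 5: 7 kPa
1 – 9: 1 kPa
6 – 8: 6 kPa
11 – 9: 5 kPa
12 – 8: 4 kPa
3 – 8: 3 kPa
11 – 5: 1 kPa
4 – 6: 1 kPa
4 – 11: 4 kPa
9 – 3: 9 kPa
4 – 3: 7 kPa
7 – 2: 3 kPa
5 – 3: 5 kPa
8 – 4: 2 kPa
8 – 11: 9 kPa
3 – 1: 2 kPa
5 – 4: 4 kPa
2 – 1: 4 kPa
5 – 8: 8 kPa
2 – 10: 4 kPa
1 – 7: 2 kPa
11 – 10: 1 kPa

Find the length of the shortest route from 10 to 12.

Enumerating some paths:
10 → 11 → 1 → 3 → 8 → 12: 1+1+2+3+4 = 11
10 → 11 → 1 → 3 → 8 → 4 → 12: 1+1+2+3+2+2 = 11
10 → 11 → 4 → 12: 1+4+2 = 7
10 → 11 → 5 → 4 → 12: 1+1+4+2 = 8
The minimum is 7 kPa via 10 → 11 → 4 → 12.

7 kPa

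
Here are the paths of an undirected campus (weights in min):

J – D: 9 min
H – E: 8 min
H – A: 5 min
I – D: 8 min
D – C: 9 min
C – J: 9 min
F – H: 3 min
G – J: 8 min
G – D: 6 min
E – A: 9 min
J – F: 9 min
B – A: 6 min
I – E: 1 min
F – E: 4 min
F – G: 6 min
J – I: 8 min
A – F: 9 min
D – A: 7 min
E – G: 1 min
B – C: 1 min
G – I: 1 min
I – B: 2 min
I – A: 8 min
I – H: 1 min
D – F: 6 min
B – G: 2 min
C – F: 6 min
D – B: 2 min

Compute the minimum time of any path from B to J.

Candidate routes:
B - G - I - J: 2+1+8 = 11
B - C - J: 1+9 = 10
The minimum is 10 min via B - C - J.

10 min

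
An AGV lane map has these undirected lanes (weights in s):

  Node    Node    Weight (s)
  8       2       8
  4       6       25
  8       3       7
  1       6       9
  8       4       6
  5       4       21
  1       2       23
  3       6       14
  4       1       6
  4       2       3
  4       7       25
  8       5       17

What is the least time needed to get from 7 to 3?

Settle nodes by increasing distance from 7:
7: 0
4: 25  (via 7)
2: 28  (via 4)
1: 31  (via 4)
8: 31  (via 4)
3: 38  (via 8)
Shortest route: 7 → 4 → 8 → 3 = 38 s.

38 s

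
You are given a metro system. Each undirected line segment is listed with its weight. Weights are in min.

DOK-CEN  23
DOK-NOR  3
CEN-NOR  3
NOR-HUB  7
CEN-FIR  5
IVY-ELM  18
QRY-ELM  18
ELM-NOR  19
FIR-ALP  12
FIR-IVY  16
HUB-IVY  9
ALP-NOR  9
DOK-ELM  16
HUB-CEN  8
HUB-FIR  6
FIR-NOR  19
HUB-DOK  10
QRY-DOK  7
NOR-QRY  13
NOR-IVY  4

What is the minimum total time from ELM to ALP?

Enumerating some paths:
ELM–IVY–NOR–ALP: 18+4+9 = 31
ELM–DOK–NOR–CEN–FIR–ALP: 16+3+3+5+12 = 39
ELM–NOR–ALP: 19+9 = 28
ELM–QRY–DOK–NOR–ALP: 18+7+3+9 = 37
Cheapest is ELM–NOR–ALP at 28 min.

28 min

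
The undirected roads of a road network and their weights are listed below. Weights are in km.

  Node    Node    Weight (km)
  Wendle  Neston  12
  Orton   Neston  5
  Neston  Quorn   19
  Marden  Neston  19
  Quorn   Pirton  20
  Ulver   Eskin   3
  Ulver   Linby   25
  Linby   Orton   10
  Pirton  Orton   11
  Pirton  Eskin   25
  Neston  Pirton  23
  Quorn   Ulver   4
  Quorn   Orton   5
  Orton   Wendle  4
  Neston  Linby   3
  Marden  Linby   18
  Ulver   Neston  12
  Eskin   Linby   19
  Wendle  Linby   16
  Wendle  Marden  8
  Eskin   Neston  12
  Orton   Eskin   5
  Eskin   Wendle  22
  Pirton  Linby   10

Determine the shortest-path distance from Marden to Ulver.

Candidate routes:
Marden → Wendle → Orton → Eskin → Ulver: 8+4+5+3 = 20
Marden → Wendle → Orton → Quorn → Ulver: 8+4+5+4 = 21
Cheapest is Marden → Wendle → Orton → Eskin → Ulver at 20 km.

20 km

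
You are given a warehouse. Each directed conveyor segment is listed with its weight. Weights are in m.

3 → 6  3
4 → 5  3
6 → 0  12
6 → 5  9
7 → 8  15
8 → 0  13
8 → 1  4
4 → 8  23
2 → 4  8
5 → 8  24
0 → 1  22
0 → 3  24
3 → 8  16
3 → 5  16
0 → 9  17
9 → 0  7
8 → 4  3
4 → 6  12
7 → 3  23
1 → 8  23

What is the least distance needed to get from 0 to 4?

43 m

Settle nodes by increasing distance from 0:
0: 0
9: 17  (via 0)
1: 22  (via 0)
3: 24  (via 0)
6: 27  (via 3)
5: 36  (via 6)
8: 40  (via 3)
4: 43  (via 8)
Shortest route: 0 → 3 → 8 → 4 = 43 m.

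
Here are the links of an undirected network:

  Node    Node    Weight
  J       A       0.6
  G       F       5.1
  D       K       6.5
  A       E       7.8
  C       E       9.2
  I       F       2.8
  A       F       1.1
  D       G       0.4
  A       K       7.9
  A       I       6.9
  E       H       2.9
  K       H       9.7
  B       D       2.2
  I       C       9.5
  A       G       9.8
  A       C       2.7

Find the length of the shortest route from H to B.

Settle nodes by increasing distance from H:
H: 0
E: 2.9  (via H)
K: 9.7  (via H)
A: 10.7  (via E)
J: 11.3  (via A)
F: 11.8  (via A)
C: 12.1  (via E)
I: 14.6  (via F)
D: 16.2  (via K)
G: 16.6  (via D)
B: 18.4  (via D)
Shortest route: H–K–D–B = 18.4.

18.4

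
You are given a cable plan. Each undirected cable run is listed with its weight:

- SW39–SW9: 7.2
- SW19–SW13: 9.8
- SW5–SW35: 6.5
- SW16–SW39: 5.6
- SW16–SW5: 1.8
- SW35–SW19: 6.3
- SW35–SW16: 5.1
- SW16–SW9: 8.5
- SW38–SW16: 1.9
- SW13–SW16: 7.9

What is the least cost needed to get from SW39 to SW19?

Candidate routes:
SW39 → SW9 → SW16 → SW35 → SW19: 7.2+8.5+5.1+6.3 = 27.1
SW39 → SW16 → SW5 → SW35 → SW19: 5.6+1.8+6.5+6.3 = 20.2
SW39 → SW16 → SW35 → SW19: 5.6+5.1+6.3 = 17
SW39 → SW16 → SW13 → SW19: 5.6+7.9+9.8 = 23.3
The minimum is 17 via SW39 → SW16 → SW35 → SW19.

17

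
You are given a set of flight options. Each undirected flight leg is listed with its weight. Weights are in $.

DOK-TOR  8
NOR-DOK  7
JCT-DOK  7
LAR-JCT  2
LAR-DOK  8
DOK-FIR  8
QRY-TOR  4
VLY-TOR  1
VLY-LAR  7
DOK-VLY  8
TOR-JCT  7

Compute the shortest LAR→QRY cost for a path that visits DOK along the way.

Shortest LAR→DOK: LAR–DOK = 8
Best DOK to QRY: DOK–TOR–QRY costing 12
Total via DOK: 8 + 12 = $20.

$20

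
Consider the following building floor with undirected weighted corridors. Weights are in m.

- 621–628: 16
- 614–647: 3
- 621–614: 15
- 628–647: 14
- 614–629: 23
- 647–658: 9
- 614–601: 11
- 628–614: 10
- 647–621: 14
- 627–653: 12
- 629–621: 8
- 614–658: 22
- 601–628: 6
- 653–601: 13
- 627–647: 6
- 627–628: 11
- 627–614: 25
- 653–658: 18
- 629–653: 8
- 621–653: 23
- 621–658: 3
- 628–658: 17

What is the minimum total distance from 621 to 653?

16 m

Candidate routes:
621 - 658 - 653: 3+18 = 21
621 - 653: 23 = 23
621 - 629 - 653: 8+8 = 16
The minimum is 16 m via 621 - 629 - 653.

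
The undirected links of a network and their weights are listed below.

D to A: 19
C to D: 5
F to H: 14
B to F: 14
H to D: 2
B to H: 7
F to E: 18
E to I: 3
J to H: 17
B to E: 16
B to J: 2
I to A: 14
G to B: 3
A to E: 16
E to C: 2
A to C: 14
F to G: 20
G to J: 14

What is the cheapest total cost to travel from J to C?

16

Enumerating some paths:
J → G → B → H → D → C: 14+3+7+2+5 = 31
J → H → D → C: 17+2+5 = 24
J → B → E → C: 2+16+2 = 20
J → B → H → D → C: 2+7+2+5 = 16
The minimum is 16 via J → B → H → D → C.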